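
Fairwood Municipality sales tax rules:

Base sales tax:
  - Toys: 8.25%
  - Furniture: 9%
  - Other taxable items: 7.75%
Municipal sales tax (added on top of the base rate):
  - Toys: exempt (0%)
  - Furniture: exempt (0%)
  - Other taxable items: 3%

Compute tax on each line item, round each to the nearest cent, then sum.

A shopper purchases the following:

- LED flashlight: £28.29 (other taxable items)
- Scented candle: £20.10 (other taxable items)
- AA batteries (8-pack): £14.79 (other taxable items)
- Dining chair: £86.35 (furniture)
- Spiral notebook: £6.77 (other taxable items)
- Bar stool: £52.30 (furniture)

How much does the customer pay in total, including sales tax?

LED flashlight £28.29: other taxable items → 7.75% + 3% municipal = 10.75% → £3.04
Scented candle £20.10: other taxable items → 7.75% + 3% municipal = 10.75% → £2.16
AA batteries (8-pack) £14.79: other taxable items → 7.75% + 3% municipal = 10.75% → £1.59
Dining chair £86.35: furniture → 9% + 0% municipal = 9% → £7.77
Spiral notebook £6.77: other taxable items → 7.75% + 3% municipal = 10.75% → £0.73
Bar stool £52.30: furniture → 9% + 0% municipal = 9% → £4.71
Subtotal = £208.60; tax = £20.00; total due = £228.60

£228.60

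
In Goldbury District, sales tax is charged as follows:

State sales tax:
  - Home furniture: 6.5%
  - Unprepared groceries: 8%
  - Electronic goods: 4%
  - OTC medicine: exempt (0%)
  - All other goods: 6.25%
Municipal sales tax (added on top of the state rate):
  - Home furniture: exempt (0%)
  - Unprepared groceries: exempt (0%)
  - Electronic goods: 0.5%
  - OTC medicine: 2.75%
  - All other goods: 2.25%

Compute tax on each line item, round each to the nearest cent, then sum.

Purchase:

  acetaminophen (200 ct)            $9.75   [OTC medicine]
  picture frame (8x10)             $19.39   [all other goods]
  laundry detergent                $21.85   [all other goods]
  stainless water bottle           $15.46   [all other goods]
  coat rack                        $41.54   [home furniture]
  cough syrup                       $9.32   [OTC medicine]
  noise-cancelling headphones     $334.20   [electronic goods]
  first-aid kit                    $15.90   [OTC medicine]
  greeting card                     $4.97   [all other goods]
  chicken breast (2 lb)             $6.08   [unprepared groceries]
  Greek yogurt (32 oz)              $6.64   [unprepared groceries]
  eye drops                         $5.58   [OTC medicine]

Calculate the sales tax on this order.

$25.12

Acetaminophen (200 ct) $9.75: OTC medicine → 0% + 2.75% municipal = 2.75% → $0.27
Picture frame (8x10) $19.39: all other goods → 6.25% + 2.25% municipal = 8.5% → $1.65
Laundry detergent $21.85: all other goods → 6.25% + 2.25% municipal = 8.5% → $1.86
Stainless water bottle $15.46: all other goods → 6.25% + 2.25% municipal = 8.5% → $1.31
Coat rack $41.54: home furniture → 6.5% + 0% municipal = 6.5% → $2.70
Cough syrup $9.32: OTC medicine → 0% + 2.75% municipal = 2.75% → $0.26
Noise-cancelling headphones $334.20: electronic goods → 4% + 0.5% municipal = 4.5% → $15.04
First-aid kit $15.90: OTC medicine → 0% + 2.75% municipal = 2.75% → $0.44
Greeting card $4.97: all other goods → 6.25% + 2.25% municipal = 8.5% → $0.42
Chicken breast (2 lb) $6.08: unprepared groceries → 8% + 0% municipal = 8% → $0.49
Greek yogurt (32 oz) $6.64: unprepared groceries → 8% + 0% municipal = 8% → $0.53
Eye drops $5.58: OTC medicine → 0% + 2.75% municipal = 2.75% → $0.15
Total tax = $0.27 + $1.65 + $1.86 + $1.31 + $2.70 + $0.26 + $15.04 + $0.44 + $0.42 + $0.49 + $0.53 + $0.15 = $25.12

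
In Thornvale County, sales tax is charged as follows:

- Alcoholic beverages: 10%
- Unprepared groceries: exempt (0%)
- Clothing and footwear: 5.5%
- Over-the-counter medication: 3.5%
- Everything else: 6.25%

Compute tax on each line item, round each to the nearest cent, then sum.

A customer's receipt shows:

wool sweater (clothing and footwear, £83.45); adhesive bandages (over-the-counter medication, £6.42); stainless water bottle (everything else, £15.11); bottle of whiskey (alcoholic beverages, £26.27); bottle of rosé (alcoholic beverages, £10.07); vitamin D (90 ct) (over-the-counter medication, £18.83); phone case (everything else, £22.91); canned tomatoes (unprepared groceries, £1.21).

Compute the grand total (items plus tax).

Wool sweater £83.45: clothing and footwear → 5.5% → £4.59
Adhesive bandages £6.42: over-the-counter medication → 3.5% → £0.22
Stainless water bottle £15.11: everything else → 6.25% → £0.94
Bottle of whiskey £26.27: alcoholic beverages → 10% → £2.63
Bottle of rosé £10.07: alcoholic beverages → 10% → £1.01
Vitamin D (90 ct) £18.83: over-the-counter medication → 3.5% → £0.66
Phone case £22.91: everything else → 6.25% → £1.43
Canned tomatoes £1.21: unprepared groceries → 0% → £0.00
Subtotal = £184.27; tax = £11.48; total due = £195.75

£195.75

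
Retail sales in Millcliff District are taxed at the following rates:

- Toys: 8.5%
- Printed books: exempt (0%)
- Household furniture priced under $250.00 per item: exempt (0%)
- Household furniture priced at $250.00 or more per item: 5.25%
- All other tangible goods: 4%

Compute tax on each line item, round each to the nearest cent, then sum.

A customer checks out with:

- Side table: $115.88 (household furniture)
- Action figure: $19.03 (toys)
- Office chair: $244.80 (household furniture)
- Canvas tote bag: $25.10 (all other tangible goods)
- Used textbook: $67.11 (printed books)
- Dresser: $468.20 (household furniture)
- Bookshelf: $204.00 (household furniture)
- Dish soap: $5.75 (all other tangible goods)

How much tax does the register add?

$27.43

Side table $115.88: household furniture, under $250.00 → 0% → $0.00
Action figure $19.03: toys → 8.5% → $1.62
Office chair $244.80: household furniture, under $250.00 → 0% → $0.00
Canvas tote bag $25.10: all other tangible goods → 4% → $1.00
Used textbook $67.11: printed books → 0% → $0.00
Dresser $468.20: household furniture, $250.00 or more → 5.25% → $24.58
Bookshelf $204.00: household furniture, under $250.00 → 0% → $0.00
Dish soap $5.75: all other tangible goods → 4% → $0.23
Total tax = $1.62 + $1.00 + $24.58 + $0.23 = $27.43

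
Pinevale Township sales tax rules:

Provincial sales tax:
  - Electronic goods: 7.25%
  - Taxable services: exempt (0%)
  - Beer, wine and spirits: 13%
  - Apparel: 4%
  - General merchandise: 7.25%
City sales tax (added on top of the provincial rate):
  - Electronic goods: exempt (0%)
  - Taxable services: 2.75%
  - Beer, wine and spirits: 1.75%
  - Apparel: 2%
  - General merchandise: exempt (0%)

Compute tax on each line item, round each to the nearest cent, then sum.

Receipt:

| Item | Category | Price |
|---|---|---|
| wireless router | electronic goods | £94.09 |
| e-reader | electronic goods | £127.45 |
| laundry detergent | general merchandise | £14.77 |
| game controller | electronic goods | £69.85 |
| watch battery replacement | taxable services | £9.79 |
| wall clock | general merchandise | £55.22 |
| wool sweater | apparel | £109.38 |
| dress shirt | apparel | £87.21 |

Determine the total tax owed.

Wireless router £94.09: electronic goods → 7.25% + 0% city = 7.25% → £6.82
E-reader £127.45: electronic goods → 7.25% + 0% city = 7.25% → £9.24
Laundry detergent £14.77: general merchandise → 7.25% + 0% city = 7.25% → £1.07
Game controller £69.85: electronic goods → 7.25% + 0% city = 7.25% → £5.06
Watch battery replacement £9.79: taxable services → 0% + 2.75% city = 2.75% → £0.27
Wall clock £55.22: general merchandise → 7.25% + 0% city = 7.25% → £4.00
Wool sweater £109.38: apparel → 4% + 2% city = 6% → £6.56
Dress shirt £87.21: apparel → 4% + 2% city = 6% → £5.23
Total tax = £6.82 + £9.24 + £1.07 + £5.06 + £0.27 + £4.00 + £6.56 + £5.23 = £38.25

£38.25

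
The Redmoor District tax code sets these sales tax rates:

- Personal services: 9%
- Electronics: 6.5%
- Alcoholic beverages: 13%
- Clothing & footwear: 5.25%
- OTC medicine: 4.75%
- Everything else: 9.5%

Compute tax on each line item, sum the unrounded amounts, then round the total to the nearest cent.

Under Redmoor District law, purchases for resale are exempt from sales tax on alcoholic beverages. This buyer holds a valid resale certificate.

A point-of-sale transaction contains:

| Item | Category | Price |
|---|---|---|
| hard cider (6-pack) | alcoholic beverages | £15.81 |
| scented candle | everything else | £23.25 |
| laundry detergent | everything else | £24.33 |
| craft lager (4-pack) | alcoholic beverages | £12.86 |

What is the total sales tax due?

Hard cider (6-pack) £15.81: alcoholic beverages, buyer-exempt → 0% → £0.00
Scented candle £23.25: everything else → 9.5% → £2.20875
Laundry detergent £24.33: everything else → 9.5% → £2.31135
Craft lager (4-pack) £12.86: alcoholic beverages, buyer-exempt → 0% → £0.00
Unrounded tax sum = £4.5201 → £4.52

£4.52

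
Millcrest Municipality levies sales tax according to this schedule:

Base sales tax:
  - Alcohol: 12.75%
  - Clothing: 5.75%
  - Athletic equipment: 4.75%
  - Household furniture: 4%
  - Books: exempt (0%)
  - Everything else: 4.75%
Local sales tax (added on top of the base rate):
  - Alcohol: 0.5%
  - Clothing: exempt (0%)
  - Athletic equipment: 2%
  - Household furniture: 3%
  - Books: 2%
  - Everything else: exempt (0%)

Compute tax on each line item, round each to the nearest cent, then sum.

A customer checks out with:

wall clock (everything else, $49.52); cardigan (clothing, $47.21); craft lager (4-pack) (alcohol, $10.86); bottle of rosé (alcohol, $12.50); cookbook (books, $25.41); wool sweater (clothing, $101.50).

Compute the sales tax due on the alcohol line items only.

$3.10

Craft lager (4-pack) $10.86: alcohol → 12.75% + 0.5% local = 13.25% → $1.44
Bottle of rosé $12.50: alcohol → 12.75% + 0.5% local = 13.25% → $1.66
Tax on alcohol = $1.44 + $1.66 = $3.10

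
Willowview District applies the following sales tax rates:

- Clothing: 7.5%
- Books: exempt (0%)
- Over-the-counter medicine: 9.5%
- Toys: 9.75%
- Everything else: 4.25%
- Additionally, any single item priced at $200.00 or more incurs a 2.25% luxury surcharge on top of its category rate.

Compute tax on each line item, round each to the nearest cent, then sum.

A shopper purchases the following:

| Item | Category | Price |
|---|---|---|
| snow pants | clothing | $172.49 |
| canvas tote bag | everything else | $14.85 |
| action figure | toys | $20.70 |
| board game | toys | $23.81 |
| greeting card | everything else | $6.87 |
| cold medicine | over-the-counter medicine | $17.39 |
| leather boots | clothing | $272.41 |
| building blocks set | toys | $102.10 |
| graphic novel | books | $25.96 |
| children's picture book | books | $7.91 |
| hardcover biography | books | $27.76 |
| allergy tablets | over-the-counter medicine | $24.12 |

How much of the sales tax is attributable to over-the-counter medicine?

Cold medicine $17.39: over-the-counter medicine → 9.5% → $1.65
Allergy tablets $24.12: over-the-counter medicine → 9.5% → $2.29
Tax on over-the-counter medicine = $1.65 + $2.29 = $3.94

$3.94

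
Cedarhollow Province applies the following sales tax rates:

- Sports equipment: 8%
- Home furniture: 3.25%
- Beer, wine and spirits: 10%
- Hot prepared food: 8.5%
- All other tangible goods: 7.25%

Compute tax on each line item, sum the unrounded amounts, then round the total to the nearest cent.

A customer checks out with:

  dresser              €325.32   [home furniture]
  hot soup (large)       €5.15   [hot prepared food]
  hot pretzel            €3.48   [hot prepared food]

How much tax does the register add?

€11.31

Dresser €325.32: home furniture → 3.25% → €10.5729
Hot soup (large) €5.15: hot prepared food → 8.5% → €0.43775
Hot pretzel €3.48: hot prepared food → 8.5% → €0.2958
Unrounded tax sum = €11.30645 → €11.31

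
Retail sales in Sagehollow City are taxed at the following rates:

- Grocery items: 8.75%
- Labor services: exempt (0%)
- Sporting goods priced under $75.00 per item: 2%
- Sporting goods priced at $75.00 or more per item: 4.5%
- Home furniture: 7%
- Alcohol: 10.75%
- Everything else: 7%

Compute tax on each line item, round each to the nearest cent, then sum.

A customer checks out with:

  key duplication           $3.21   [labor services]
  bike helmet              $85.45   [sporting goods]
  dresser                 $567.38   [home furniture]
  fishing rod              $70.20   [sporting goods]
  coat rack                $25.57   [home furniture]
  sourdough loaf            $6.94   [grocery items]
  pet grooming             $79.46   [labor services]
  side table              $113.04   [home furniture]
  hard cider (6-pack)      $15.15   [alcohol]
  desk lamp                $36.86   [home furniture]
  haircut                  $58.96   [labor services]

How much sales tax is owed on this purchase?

$59.49

Key duplication $3.21: labor services → 0% → $0.00
Bike helmet $85.45: sporting goods, $75.00 or more → 4.5% → $3.85
Dresser $567.38: home furniture → 7% → $39.72
Fishing rod $70.20: sporting goods, under $75.00 → 2% → $1.40
Coat rack $25.57: home furniture → 7% → $1.79
Sourdough loaf $6.94: grocery items → 8.75% → $0.61
Pet grooming $79.46: labor services → 0% → $0.00
Side table $113.04: home furniture → 7% → $7.91
Hard cider (6-pack) $15.15: alcohol → 10.75% → $1.63
Desk lamp $36.86: home furniture → 7% → $2.58
Haircut $58.96: labor services → 0% → $0.00
Total tax = $3.85 + $39.72 + $1.40 + $1.79 + $0.61 + $7.91 + $1.63 + $2.58 = $59.49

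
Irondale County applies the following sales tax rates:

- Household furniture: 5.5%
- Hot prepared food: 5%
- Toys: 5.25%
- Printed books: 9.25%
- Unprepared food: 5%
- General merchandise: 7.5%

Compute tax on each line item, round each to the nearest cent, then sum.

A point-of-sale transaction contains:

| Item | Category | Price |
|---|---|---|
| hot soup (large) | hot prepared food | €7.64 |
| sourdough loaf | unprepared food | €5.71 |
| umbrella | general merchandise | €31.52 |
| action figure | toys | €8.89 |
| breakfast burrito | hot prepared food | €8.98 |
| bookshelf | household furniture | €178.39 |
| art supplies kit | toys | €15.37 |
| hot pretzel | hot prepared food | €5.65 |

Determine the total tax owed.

€14.85

Hot soup (large) €7.64: hot prepared food → 5% → €0.38
Sourdough loaf €5.71: unprepared food → 5% → €0.29
Umbrella €31.52: general merchandise → 7.5% → €2.36
Action figure €8.89: toys → 5.25% → €0.47
Breakfast burrito €8.98: hot prepared food → 5% → €0.45
Bookshelf €178.39: household furniture → 5.5% → €9.81
Art supplies kit €15.37: toys → 5.25% → €0.81
Hot pretzel €5.65: hot prepared food → 5% → €0.28
Total tax = €0.38 + €0.29 + €2.36 + €0.47 + €0.45 + €9.81 + €0.81 + €0.28 = €14.85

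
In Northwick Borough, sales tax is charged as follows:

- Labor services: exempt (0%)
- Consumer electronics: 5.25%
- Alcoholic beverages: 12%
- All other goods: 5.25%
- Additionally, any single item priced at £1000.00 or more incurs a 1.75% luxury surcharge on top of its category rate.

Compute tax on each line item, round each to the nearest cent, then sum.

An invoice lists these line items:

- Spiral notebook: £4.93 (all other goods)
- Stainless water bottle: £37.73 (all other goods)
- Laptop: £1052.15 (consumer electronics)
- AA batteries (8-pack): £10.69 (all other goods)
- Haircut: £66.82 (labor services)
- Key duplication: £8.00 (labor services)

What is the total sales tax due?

£76.45

Spiral notebook £4.93: all other goods → 5.25% → £0.26
Stainless water bottle £37.73: all other goods → 5.25% → £1.98
Laptop £1052.15: consumer electronics → 5.25% + 1.75% surcharge = 7% → £73.65
AA batteries (8-pack) £10.69: all other goods → 5.25% → £0.56
Haircut £66.82: labor services → 0% → £0.00
Key duplication £8.00: labor services → 0% → £0.00
Total tax = £0.26 + £1.98 + £73.65 + £0.56 = £76.45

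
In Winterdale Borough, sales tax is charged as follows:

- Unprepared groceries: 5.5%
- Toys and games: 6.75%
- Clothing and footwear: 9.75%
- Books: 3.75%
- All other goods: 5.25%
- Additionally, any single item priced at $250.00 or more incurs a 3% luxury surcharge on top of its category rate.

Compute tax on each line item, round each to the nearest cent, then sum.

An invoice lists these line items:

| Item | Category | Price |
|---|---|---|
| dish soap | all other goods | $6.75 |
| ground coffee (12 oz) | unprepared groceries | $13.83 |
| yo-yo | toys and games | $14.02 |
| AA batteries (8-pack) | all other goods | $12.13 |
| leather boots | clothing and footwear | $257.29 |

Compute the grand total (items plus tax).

Dish soap $6.75: all other goods → 5.25% → $0.35
Ground coffee (12 oz) $13.83: unprepared groceries → 5.5% → $0.76
Yo-yo $14.02: toys and games → 6.75% → $0.95
AA batteries (8-pack) $12.13: all other goods → 5.25% → $0.64
Leather boots $257.29: clothing and footwear → 9.75% + 3% surcharge = 12.75% → $32.80
Subtotal = $304.02; tax = $35.50; total due = $339.52

$339.52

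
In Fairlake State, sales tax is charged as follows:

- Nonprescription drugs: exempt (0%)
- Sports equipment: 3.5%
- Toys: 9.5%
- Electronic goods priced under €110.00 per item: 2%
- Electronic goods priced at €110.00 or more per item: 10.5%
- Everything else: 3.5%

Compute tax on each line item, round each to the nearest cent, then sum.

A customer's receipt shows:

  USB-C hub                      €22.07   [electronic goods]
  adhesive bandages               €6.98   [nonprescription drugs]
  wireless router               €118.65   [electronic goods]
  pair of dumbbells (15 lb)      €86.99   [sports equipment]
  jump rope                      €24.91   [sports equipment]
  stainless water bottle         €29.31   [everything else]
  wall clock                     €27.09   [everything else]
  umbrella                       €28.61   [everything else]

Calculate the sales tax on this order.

€19.79

USB-C hub €22.07: electronic goods, under €110.00 → 2% → €0.44
Adhesive bandages €6.98: nonprescription drugs → 0% → €0.00
Wireless router €118.65: electronic goods, €110.00 or more → 10.5% → €12.46
Pair of dumbbells (15 lb) €86.99: sports equipment → 3.5% → €3.04
Jump rope €24.91: sports equipment → 3.5% → €0.87
Stainless water bottle €29.31: everything else → 3.5% → €1.03
Wall clock €27.09: everything else → 3.5% → €0.95
Umbrella €28.61: everything else → 3.5% → €1.00
Total tax = €0.44 + €12.46 + €3.04 + €0.87 + €1.03 + €0.95 + €1.00 = €19.79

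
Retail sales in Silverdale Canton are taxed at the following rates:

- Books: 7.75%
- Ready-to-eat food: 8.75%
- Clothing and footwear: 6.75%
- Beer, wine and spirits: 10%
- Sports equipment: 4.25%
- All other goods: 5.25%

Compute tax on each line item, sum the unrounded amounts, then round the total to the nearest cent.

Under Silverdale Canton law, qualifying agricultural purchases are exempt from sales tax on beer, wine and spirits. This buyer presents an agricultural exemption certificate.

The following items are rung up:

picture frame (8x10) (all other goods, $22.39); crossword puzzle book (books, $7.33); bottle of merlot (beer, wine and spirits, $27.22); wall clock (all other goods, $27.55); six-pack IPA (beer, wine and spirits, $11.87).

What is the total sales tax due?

Picture frame (8x10) $22.39: all other goods → 5.25% → $1.175475
Crossword puzzle book $7.33: books → 7.75% → $0.568075
Bottle of merlot $27.22: beer, wine and spirits, buyer-exempt → 0% → $0.00
Wall clock $27.55: all other goods → 5.25% → $1.446375
Six-pack IPA $11.87: beer, wine and spirits, buyer-exempt → 0% → $0.00
Unrounded tax sum = $3.189925 → $3.19

$3.19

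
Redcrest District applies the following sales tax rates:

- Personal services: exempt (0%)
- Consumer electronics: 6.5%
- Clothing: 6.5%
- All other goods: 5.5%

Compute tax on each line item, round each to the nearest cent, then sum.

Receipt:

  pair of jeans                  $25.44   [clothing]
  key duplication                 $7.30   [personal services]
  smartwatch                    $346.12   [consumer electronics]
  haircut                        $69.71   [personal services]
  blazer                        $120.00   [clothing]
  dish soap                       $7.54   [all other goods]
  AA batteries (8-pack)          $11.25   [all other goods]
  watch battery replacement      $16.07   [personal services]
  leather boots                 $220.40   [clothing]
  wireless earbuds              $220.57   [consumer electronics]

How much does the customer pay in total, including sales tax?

$1106.05

Pair of jeans $25.44: clothing → 6.5% → $1.65
Key duplication $7.30: personal services → 0% → $0.00
Smartwatch $346.12: consumer electronics → 6.5% → $22.50
Haircut $69.71: personal services → 0% → $0.00
Blazer $120.00: clothing → 6.5% → $7.80
Dish soap $7.54: all other goods → 5.5% → $0.41
AA batteries (8-pack) $11.25: all other goods → 5.5% → $0.62
Watch battery replacement $16.07: personal services → 0% → $0.00
Leather boots $220.40: clothing → 6.5% → $14.33
Wireless earbuds $220.57: consumer electronics → 6.5% → $14.34
Subtotal = $1044.40; tax = $61.65; total due = $1106.05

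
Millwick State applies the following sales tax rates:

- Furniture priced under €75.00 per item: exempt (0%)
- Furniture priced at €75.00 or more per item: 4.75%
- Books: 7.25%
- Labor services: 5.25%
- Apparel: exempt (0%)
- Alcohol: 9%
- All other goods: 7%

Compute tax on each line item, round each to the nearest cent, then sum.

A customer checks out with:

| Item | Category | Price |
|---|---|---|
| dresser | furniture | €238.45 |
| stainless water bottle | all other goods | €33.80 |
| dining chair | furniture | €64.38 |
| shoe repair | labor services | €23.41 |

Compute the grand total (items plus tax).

Dresser €238.45: furniture, €75.00 or more → 4.75% → €11.33
Stainless water bottle €33.80: all other goods → 7% → €2.37
Dining chair €64.38: furniture, under €75.00 → 0% → €0.00
Shoe repair €23.41: labor services → 5.25% → €1.23
Subtotal = €360.04; tax = €14.93; total due = €374.97

€374.97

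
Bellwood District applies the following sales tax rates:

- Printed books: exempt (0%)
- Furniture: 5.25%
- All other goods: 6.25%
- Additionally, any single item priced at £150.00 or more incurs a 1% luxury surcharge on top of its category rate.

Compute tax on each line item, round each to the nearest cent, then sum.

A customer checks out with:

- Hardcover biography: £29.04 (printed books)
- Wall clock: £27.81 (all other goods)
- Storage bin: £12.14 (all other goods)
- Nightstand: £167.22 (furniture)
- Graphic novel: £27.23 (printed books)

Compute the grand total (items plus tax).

£276.39

Hardcover biography £29.04: printed books → 0% → £0.00
Wall clock £27.81: all other goods → 6.25% → £1.74
Storage bin £12.14: all other goods → 6.25% → £0.76
Nightstand £167.22: furniture → 5.25% + 1% surcharge = 6.25% → £10.45
Graphic novel £27.23: printed books → 0% → £0.00
Subtotal = £263.44; tax = £12.95; total due = £276.39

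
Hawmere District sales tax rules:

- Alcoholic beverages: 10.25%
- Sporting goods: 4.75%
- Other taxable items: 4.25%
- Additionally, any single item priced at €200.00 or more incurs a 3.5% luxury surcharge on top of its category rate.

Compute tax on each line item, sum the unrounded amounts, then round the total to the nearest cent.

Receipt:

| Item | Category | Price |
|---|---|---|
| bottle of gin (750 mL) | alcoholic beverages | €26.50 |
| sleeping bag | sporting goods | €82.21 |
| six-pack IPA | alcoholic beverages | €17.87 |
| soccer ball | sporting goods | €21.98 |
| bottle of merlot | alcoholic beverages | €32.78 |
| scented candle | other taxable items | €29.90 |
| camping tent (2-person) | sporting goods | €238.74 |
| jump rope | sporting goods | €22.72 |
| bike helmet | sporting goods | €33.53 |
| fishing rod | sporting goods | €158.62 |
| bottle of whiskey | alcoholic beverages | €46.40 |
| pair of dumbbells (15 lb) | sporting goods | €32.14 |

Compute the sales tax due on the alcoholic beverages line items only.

€12.66

Bottle of gin (750 mL) €26.50: alcoholic beverages → 10.25% → €2.71625
Six-pack IPA €17.87: alcoholic beverages → 10.25% → €1.831675
Bottle of merlot €32.78: alcoholic beverages → 10.25% → €3.35995
Bottle of whiskey €46.40: alcoholic beverages → 10.25% → €4.756
Tax on alcoholic beverages: unrounded sum = €12.663875 → €12.66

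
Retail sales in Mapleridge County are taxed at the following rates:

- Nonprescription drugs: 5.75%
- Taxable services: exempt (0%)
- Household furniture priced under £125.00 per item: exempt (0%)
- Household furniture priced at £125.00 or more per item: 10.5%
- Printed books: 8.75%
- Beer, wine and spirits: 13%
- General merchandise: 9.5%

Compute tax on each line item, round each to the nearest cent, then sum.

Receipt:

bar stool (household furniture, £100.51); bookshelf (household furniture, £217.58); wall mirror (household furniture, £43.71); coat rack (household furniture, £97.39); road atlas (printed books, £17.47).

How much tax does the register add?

Bar stool £100.51: household furniture, under £125.00 → 0% → £0.00
Bookshelf £217.58: household furniture, £125.00 or more → 10.5% → £22.85
Wall mirror £43.71: household furniture, under £125.00 → 0% → £0.00
Coat rack £97.39: household furniture, under £125.00 → 0% → £0.00
Road atlas £17.47: printed books → 8.75% → £1.53
Total tax = £22.85 + £1.53 = £24.38

£24.38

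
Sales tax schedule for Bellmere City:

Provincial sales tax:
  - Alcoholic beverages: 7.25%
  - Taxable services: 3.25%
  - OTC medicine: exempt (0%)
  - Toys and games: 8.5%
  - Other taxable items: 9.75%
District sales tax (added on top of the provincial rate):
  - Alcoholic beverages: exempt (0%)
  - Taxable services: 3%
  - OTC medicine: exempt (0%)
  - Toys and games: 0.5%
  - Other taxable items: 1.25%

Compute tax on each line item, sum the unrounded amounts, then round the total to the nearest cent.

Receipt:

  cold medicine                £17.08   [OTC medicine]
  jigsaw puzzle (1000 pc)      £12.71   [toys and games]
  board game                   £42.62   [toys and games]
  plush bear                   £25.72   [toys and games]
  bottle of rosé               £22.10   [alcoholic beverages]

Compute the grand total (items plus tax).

Cold medicine £17.08: OTC medicine → 0% + 0% district = 0% → £0.00
Jigsaw puzzle (1000 pc) £12.71: toys and games → 8.5% + 0.5% district = 9% → £1.1439
Board game £42.62: toys and games → 8.5% + 0.5% district = 9% → £3.8358
Plush bear £25.72: toys and games → 8.5% + 0.5% district = 9% → £2.3148
Bottle of rosé £22.10: alcoholic beverages → 7.25% + 0% district = 7.25% → £1.60225
Subtotal = £120.23; unrounded tax = £8.89675 → £8.90; total due = £129.13

£129.13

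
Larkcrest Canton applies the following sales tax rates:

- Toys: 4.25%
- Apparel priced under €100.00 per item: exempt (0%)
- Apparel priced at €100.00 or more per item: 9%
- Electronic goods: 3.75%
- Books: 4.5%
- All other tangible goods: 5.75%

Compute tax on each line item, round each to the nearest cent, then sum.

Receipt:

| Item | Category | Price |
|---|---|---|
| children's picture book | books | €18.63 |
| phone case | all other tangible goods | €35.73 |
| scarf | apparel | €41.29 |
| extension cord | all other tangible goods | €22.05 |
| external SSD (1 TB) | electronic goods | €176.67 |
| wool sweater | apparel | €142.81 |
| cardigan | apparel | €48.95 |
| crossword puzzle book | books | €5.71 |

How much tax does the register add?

€23.90

Children's picture book €18.63: books → 4.5% → €0.84
Phone case €35.73: all other tangible goods → 5.75% → €2.05
Scarf €41.29: apparel, under €100.00 → 0% → €0.00
Extension cord €22.05: all other tangible goods → 5.75% → €1.27
External SSD (1 TB) €176.67: electronic goods → 3.75% → €6.63
Wool sweater €142.81: apparel, €100.00 or more → 9% → €12.85
Cardigan €48.95: apparel, under €100.00 → 0% → €0.00
Crossword puzzle book €5.71: books → 4.5% → €0.26
Total tax = €0.84 + €2.05 + €1.27 + €6.63 + €12.85 + €0.26 = €23.90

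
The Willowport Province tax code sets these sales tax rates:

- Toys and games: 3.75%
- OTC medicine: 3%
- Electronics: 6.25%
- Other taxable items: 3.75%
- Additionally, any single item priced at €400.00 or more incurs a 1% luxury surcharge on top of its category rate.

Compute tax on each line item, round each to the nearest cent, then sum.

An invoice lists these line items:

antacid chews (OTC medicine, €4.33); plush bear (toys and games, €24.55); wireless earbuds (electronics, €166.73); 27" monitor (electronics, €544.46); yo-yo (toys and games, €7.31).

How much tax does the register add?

Antacid chews €4.33: OTC medicine → 3% → €0.13
Plush bear €24.55: toys and games → 3.75% → €0.92
Wireless earbuds €166.73: electronics → 6.25% → €10.42
27" monitor €544.46: electronics → 6.25% + 1% surcharge = 7.25% → €39.47
Yo-yo €7.31: toys and games → 3.75% → €0.27
Total tax = €0.13 + €0.92 + €10.42 + €39.47 + €0.27 = €51.21

€51.21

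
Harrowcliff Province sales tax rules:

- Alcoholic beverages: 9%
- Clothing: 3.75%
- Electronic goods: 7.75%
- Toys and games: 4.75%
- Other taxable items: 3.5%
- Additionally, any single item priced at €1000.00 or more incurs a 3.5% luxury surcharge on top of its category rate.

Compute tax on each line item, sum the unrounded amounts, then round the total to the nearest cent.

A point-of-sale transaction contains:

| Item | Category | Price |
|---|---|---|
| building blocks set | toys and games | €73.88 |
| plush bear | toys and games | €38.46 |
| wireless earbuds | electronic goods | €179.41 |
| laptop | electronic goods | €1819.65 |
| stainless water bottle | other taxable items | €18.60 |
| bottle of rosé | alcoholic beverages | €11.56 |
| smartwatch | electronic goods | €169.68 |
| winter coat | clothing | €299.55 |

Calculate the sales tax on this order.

Building blocks set €73.88: toys and games → 4.75% → €3.5093
Plush bear €38.46: toys and games → 4.75% → €1.82685
Wireless earbuds €179.41: electronic goods → 7.75% → €13.904275
Laptop €1819.65: electronic goods → 7.75% + 3.5% surcharge = 11.25% → €204.710625
Stainless water bottle €18.60: other taxable items → 3.5% → €0.651
Bottle of rosé €11.56: alcoholic beverages → 9% → €1.0404
Smartwatch €169.68: electronic goods → 7.75% → €13.1502
Winter coat €299.55: clothing → 3.75% → €11.233125
Unrounded tax sum = €250.025775 → €250.03

€250.03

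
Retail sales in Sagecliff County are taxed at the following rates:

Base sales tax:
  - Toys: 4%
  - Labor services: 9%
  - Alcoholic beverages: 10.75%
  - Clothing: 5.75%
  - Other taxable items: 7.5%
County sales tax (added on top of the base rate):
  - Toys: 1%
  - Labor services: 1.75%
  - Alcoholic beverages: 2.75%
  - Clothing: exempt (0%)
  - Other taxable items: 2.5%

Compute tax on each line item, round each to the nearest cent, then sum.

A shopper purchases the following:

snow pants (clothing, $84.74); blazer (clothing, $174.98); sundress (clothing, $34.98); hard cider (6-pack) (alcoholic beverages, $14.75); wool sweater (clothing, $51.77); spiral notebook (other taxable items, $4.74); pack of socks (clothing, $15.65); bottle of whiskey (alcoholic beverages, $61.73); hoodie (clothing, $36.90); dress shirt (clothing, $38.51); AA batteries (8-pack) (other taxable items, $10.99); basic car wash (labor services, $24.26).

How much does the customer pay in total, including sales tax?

Snow pants $84.74: clothing → 5.75% + 0% county = 5.75% → $4.87
Blazer $174.98: clothing → 5.75% + 0% county = 5.75% → $10.06
Sundress $34.98: clothing → 5.75% + 0% county = 5.75% → $2.01
Hard cider (6-pack) $14.75: alcoholic beverages → 10.75% + 2.75% county = 13.5% → $1.99
Wool sweater $51.77: clothing → 5.75% + 0% county = 5.75% → $2.98
Spiral notebook $4.74: other taxable items → 7.5% + 2.5% county = 10% → $0.47
Pack of socks $15.65: clothing → 5.75% + 0% county = 5.75% → $0.90
Bottle of whiskey $61.73: alcoholic beverages → 10.75% + 2.75% county = 13.5% → $8.33
Hoodie $36.90: clothing → 5.75% + 0% county = 5.75% → $2.12
Dress shirt $38.51: clothing → 5.75% + 0% county = 5.75% → $2.21
AA batteries (8-pack) $10.99: other taxable items → 7.5% + 2.5% county = 10% → $1.10
Basic car wash $24.26: labor services → 9% + 1.75% county = 10.75% → $2.61
Subtotal = $554.00; tax = $39.65; total due = $593.65

$593.65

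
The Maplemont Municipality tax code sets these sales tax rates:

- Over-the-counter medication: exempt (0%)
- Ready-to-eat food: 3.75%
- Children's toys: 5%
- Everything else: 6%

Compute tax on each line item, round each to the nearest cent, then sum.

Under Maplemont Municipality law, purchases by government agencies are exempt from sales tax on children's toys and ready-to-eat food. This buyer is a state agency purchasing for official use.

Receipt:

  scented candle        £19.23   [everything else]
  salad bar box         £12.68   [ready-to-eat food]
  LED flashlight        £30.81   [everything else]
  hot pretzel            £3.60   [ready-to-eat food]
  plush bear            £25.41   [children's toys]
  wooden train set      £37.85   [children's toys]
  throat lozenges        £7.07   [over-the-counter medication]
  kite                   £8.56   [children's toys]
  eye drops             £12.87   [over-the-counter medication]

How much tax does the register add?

Scented candle £19.23: everything else → 6% → £1.15
Salad bar box £12.68: ready-to-eat food, buyer-exempt → 0% → £0.00
LED flashlight £30.81: everything else → 6% → £1.85
Hot pretzel £3.60: ready-to-eat food, buyer-exempt → 0% → £0.00
Plush bear £25.41: children's toys, buyer-exempt → 0% → £0.00
Wooden train set £37.85: children's toys, buyer-exempt → 0% → £0.00
Throat lozenges £7.07: over-the-counter medication → 0% → £0.00
Kite £8.56: children's toys, buyer-exempt → 0% → £0.00
Eye drops £12.87: over-the-counter medication → 0% → £0.00
Total tax = £1.15 + £1.85 = £3.00

£3.00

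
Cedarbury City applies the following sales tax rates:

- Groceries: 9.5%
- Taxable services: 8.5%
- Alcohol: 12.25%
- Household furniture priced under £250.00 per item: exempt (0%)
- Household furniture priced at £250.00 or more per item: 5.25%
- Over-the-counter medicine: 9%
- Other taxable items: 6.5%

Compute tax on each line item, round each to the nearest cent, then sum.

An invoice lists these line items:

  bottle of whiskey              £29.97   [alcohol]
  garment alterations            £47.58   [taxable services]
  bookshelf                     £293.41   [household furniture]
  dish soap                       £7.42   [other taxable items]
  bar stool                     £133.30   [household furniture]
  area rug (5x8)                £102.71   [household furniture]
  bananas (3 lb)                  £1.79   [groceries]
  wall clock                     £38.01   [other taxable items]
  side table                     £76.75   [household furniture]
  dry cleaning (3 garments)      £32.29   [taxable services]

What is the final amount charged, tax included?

£792.20

Bottle of whiskey £29.97: alcohol → 12.25% → £3.67
Garment alterations £47.58: taxable services → 8.5% → £4.04
Bookshelf £293.41: household furniture, £250.00 or more → 5.25% → £15.40
Dish soap £7.42: other taxable items → 6.5% → £0.48
Bar stool £133.30: household furniture, under £250.00 → 0% → £0.00
Area rug (5x8) £102.71: household furniture, under £250.00 → 0% → £0.00
Bananas (3 lb) £1.79: groceries → 9.5% → £0.17
Wall clock £38.01: other taxable items → 6.5% → £2.47
Side table £76.75: household furniture, under £250.00 → 0% → £0.00
Dry cleaning (3 garments) £32.29: taxable services → 8.5% → £2.74
Subtotal = £763.23; tax = £28.97; total due = £792.20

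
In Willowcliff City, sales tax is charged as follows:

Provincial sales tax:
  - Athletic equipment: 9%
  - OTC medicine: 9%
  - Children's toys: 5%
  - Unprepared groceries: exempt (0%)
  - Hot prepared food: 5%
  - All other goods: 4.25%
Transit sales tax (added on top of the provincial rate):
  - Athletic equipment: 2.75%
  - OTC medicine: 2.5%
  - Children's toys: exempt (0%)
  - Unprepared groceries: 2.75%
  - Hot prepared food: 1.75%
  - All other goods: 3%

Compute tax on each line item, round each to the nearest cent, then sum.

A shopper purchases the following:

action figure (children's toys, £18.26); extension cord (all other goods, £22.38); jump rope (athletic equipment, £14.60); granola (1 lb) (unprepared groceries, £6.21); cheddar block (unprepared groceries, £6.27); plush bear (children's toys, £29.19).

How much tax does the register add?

£6.05

Action figure £18.26: children's toys → 5% + 0% transit = 5% → £0.91
Extension cord £22.38: all other goods → 4.25% + 3% transit = 7.25% → £1.62
Jump rope £14.60: athletic equipment → 9% + 2.75% transit = 11.75% → £1.72
Granola (1 lb) £6.21: unprepared groceries → 0% + 2.75% transit = 2.75% → £0.17
Cheddar block £6.27: unprepared groceries → 0% + 2.75% transit = 2.75% → £0.17
Plush bear £29.19: children's toys → 5% + 0% transit = 5% → £1.46
Total tax = £0.91 + £1.62 + £1.72 + £0.17 + £0.17 + £1.46 = £6.05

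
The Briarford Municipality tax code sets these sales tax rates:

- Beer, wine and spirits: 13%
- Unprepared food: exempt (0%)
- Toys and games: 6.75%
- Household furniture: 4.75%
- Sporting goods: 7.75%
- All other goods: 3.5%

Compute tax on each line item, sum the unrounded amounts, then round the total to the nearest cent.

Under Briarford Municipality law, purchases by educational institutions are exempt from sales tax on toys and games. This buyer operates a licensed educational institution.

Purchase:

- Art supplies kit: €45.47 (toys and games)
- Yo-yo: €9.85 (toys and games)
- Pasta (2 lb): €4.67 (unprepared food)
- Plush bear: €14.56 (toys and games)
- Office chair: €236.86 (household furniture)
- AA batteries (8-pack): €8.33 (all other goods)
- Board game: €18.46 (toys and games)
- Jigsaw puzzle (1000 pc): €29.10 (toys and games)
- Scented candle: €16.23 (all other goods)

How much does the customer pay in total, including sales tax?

€395.64

Art supplies kit €45.47: toys and games, buyer-exempt → 0% → €0.00
Yo-yo €9.85: toys and games, buyer-exempt → 0% → €0.00
Pasta (2 lb) €4.67: unprepared food → 0% → €0.00
Plush bear €14.56: toys and games, buyer-exempt → 0% → €0.00
Office chair €236.86: household furniture → 4.75% → €11.25085
AA batteries (8-pack) €8.33: all other goods → 3.5% → €0.29155
Board game €18.46: toys and games, buyer-exempt → 0% → €0.00
Jigsaw puzzle (1000 pc) €29.10: toys and games, buyer-exempt → 0% → €0.00
Scented candle €16.23: all other goods → 3.5% → €0.56805
Subtotal = €383.53; unrounded tax = €12.11045 → €12.11; total due = €395.64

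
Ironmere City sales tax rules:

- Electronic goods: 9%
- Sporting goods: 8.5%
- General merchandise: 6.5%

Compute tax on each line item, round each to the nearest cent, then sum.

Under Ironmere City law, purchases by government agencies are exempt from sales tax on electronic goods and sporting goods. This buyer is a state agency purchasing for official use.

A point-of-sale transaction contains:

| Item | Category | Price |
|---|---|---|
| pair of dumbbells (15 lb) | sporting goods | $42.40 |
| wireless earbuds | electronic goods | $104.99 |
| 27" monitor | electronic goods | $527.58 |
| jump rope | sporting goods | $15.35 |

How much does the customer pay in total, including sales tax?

$690.32

Pair of dumbbells (15 lb) $42.40: sporting goods, buyer-exempt → 0% → $0.00
Wireless earbuds $104.99: electronic goods, buyer-exempt → 0% → $0.00
27" monitor $527.58: electronic goods, buyer-exempt → 0% → $0.00
Jump rope $15.35: sporting goods, buyer-exempt → 0% → $0.00
Subtotal = $690.32; tax = $0.00; total due = $690.32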